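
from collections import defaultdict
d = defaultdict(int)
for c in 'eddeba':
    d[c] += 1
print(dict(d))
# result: {'e': 2, 'd': 2, 'b': 1, 'a': 1}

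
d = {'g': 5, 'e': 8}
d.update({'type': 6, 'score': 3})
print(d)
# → {'g': 5, 'e': 8, 'type': 6, 'score': 3}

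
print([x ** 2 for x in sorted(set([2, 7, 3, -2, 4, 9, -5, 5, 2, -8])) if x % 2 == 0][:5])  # [64, 4, 4, 16]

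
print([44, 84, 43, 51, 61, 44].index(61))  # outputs 4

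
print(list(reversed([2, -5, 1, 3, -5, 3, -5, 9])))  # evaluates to [9, -5, 3, -5, 3, 1, -5, 2]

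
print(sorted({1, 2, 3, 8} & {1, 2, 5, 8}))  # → [1, 2, 8]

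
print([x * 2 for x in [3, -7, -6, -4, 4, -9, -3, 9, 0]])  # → [6, -14, -12, -8, 8, -18, -6, 18, 0]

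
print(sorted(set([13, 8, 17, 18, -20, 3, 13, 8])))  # [-20, 3, 8, 13, 17, 18]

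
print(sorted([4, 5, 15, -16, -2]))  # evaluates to [-16, -2, 4, 5, 15]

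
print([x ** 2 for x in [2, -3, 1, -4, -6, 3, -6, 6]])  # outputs [4, 9, 1, 16, 36, 9, 36, 36]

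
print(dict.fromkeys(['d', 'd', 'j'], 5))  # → {'d': 5, 'j': 5}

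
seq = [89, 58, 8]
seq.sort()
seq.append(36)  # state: [8, 58, 89, 36]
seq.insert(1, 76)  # [8, 76, 58, 89, 36]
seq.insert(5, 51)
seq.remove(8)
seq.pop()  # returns 51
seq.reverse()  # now [36, 89, 58, 76]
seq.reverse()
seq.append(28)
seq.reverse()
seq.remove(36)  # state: [28, 89, 58, 76]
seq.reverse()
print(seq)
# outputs [76, 58, 89, 28]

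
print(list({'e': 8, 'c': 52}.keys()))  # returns ['e', 'c']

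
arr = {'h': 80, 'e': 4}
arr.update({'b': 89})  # {'h': 80, 'e': 4, 'b': 89}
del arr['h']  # {'e': 4, 'b': 89}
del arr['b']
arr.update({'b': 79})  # {'e': 4, 'b': 79}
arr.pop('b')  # 79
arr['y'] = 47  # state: {'e': 4, 'y': 47}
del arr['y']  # {'e': 4}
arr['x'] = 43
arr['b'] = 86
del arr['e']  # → {'x': 43, 'b': 86}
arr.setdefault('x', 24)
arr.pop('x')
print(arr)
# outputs {'b': 86}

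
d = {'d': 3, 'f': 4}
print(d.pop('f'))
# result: 4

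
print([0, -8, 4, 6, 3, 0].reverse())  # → None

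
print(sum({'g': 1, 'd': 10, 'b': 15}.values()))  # 26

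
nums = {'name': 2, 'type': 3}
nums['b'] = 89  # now {'name': 2, 'type': 3, 'b': 89}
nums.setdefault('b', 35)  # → 89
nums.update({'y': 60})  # {'name': 2, 'type': 3, 'b': 89, 'y': 60}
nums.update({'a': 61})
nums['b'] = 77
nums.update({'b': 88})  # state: {'name': 2, 'type': 3, 'b': 88, 'y': 60, 'a': 61}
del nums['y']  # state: {'name': 2, 'type': 3, 'b': 88, 'a': 61}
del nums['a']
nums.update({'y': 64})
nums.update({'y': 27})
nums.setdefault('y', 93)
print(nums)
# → {'name': 2, 'type': 3, 'b': 88, 'y': 27}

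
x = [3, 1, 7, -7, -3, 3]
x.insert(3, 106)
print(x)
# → [3, 1, 7, 106, -7, -3, 3]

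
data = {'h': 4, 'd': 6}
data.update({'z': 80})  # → {'h': 4, 'd': 6, 'z': 80}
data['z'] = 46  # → {'h': 4, 'd': 6, 'z': 46}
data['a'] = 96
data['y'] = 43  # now {'h': 4, 'd': 6, 'z': 46, 'a': 96, 'y': 43}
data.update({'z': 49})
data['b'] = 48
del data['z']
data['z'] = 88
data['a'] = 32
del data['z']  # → {'h': 4, 'd': 6, 'a': 32, 'y': 43, 'b': 48}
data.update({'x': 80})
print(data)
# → {'h': 4, 'd': 6, 'a': 32, 'y': 43, 'b': 48, 'x': 80}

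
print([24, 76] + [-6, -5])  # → [24, 76, -6, -5]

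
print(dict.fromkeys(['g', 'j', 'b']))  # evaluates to {'g': None, 'j': None, 'b': None}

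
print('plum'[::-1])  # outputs mulp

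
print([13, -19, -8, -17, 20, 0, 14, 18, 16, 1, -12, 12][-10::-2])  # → [-8, 13]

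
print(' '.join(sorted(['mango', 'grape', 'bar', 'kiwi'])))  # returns bar grape kiwi mango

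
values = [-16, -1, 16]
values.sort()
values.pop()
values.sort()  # [-16, -1]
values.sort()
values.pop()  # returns -1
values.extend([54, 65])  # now [-16, 54, 65]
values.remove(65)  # [-16, 54]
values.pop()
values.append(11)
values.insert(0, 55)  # [55, -16, 11]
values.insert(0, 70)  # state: [70, 55, -16, 11]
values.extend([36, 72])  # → [70, 55, -16, 11, 36, 72]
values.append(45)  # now [70, 55, -16, 11, 36, 72, 45]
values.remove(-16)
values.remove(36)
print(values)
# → [70, 55, 11, 72, 45]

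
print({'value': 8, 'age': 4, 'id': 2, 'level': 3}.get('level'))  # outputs 3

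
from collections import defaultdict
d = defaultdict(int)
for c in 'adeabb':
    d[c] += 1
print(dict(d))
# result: {'a': 2, 'd': 1, 'e': 1, 'b': 2}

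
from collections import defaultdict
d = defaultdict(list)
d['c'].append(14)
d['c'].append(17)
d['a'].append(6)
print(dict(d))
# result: {'c': [14, 17], 'a': [6]}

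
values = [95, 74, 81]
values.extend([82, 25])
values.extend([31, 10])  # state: [95, 74, 81, 82, 25, 31, 10]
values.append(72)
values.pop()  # 72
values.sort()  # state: [10, 25, 31, 74, 81, 82, 95]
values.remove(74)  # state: [10, 25, 31, 81, 82, 95]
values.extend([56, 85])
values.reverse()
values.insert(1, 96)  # [85, 96, 56, 95, 82, 81, 31, 25, 10]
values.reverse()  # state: [10, 25, 31, 81, 82, 95, 56, 96, 85]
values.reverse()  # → [85, 96, 56, 95, 82, 81, 31, 25, 10]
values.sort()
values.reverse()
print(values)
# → [96, 95, 85, 82, 81, 56, 31, 25, 10]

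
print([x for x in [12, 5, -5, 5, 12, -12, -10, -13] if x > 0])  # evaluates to [12, 5, 5, 12]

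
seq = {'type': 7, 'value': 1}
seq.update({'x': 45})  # {'type': 7, 'value': 1, 'x': 45}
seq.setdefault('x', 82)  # 45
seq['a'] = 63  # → {'type': 7, 'value': 1, 'x': 45, 'a': 63}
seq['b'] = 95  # {'type': 7, 'value': 1, 'x': 45, 'a': 63, 'b': 95}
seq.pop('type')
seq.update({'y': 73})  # {'value': 1, 'x': 45, 'a': 63, 'b': 95, 'y': 73}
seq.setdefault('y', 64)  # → 73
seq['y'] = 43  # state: {'value': 1, 'x': 45, 'a': 63, 'b': 95, 'y': 43}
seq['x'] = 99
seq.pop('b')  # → 95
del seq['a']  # {'value': 1, 'x': 99, 'y': 43}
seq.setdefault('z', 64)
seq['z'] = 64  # {'value': 1, 'x': 99, 'y': 43, 'z': 64}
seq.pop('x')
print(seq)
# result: {'value': 1, 'y': 43, 'z': 64}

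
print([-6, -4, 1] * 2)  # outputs [-6, -4, 1, -6, -4, 1]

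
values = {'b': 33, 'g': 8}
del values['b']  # {'g': 8}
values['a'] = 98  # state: {'g': 8, 'a': 98}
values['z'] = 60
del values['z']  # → {'g': 8, 'a': 98}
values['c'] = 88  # {'g': 8, 'a': 98, 'c': 88}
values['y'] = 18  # {'g': 8, 'a': 98, 'c': 88, 'y': 18}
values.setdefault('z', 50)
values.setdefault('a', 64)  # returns 98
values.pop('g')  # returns 8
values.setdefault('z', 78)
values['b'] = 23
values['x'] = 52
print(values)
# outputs {'a': 98, 'c': 88, 'y': 18, 'z': 50, 'b': 23, 'x': 52}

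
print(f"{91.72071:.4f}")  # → 91.7207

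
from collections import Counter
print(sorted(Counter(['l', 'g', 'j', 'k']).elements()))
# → ['g', 'j', 'k', 'l']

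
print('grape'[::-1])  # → eparg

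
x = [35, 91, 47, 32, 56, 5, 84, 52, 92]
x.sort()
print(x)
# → [5, 32, 35, 47, 52, 56, 84, 91, 92]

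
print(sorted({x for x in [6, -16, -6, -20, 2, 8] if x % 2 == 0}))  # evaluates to [-20, -16, -6, 2, 6, 8]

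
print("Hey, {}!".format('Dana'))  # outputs Hey, Dana!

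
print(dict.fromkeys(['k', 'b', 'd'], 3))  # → {'k': 3, 'b': 3, 'd': 3}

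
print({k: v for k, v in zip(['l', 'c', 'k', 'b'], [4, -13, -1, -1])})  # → {'l': 4, 'c': -13, 'k': -1, 'b': -1}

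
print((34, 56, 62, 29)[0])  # 34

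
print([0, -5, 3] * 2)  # [0, -5, 3, 0, -5, 3]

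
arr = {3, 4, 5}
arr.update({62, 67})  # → {3, 4, 5, 62, 67}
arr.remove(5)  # {3, 4, 62, 67}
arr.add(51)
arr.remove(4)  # {3, 51, 62, 67}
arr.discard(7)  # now {3, 51, 62, 67}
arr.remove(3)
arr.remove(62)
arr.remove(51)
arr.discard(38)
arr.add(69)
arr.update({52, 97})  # {52, 67, 69, 97}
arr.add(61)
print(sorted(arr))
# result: [52, 61, 67, 69, 97]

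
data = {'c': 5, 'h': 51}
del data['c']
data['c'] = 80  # {'h': 51, 'c': 80}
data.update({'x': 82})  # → {'h': 51, 'c': 80, 'x': 82}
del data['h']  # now {'c': 80, 'x': 82}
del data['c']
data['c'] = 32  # {'x': 82, 'c': 32}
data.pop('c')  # 32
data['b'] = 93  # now {'x': 82, 'b': 93}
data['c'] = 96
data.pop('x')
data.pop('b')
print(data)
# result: {'c': 96}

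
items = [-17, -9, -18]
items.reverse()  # [-18, -9, -17]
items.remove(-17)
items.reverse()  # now [-9, -18]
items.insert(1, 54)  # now [-9, 54, -18]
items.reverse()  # [-18, 54, -9]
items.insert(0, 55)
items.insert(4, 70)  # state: [55, -18, 54, -9, 70]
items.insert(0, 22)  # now [22, 55, -18, 54, -9, 70]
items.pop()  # 70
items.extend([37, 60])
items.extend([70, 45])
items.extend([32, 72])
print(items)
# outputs [22, 55, -18, 54, -9, 37, 60, 70, 45, 32, 72]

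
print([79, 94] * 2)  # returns [79, 94, 79, 94]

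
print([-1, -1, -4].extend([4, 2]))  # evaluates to None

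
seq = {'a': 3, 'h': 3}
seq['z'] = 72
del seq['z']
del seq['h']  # {'a': 3}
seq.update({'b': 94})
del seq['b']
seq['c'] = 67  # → {'a': 3, 'c': 67}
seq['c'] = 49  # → {'a': 3, 'c': 49}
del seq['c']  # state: {'a': 3}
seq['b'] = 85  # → {'a': 3, 'b': 85}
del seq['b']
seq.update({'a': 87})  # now {'a': 87}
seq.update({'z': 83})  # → {'a': 87, 'z': 83}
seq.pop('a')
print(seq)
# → {'z': 83}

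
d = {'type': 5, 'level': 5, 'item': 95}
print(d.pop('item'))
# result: 95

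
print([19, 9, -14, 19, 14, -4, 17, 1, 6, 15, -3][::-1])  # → [-3, 15, 6, 1, 17, -4, 14, 19, -14, 9, 19]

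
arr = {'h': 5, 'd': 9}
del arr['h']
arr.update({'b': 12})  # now {'d': 9, 'b': 12}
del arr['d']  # {'b': 12}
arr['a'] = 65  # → {'b': 12, 'a': 65}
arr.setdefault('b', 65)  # 12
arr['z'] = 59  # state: {'b': 12, 'a': 65, 'z': 59}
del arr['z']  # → {'b': 12, 'a': 65}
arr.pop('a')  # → 65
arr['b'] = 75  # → {'b': 75}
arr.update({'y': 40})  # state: {'b': 75, 'y': 40}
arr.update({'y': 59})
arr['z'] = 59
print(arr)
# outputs {'b': 75, 'y': 59, 'z': 59}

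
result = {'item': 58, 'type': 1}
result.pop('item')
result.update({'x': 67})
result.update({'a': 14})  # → {'type': 1, 'x': 67, 'a': 14}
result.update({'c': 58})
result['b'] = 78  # {'type': 1, 'x': 67, 'a': 14, 'c': 58, 'b': 78}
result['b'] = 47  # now {'type': 1, 'x': 67, 'a': 14, 'c': 58, 'b': 47}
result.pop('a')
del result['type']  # {'x': 67, 'c': 58, 'b': 47}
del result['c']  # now {'x': 67, 'b': 47}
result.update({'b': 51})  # {'x': 67, 'b': 51}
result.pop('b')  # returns 51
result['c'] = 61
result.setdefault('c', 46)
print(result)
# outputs {'x': 67, 'c': 61}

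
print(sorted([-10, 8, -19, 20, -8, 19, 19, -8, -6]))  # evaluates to [-19, -10, -8, -8, -6, 8, 19, 19, 20]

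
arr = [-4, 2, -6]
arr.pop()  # -6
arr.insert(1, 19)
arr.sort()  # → [-4, 2, 19]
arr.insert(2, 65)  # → [-4, 2, 65, 19]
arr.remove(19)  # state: [-4, 2, 65]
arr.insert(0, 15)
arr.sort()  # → [-4, 2, 15, 65]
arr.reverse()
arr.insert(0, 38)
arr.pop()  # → -4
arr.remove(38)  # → [65, 15, 2]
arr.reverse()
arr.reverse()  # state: [65, 15, 2]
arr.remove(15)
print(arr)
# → [65, 2]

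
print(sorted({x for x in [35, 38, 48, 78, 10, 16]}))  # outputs [10, 16, 35, 38, 48, 78]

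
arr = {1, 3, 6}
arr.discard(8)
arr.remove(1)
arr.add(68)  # {3, 6, 68}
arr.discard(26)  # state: {3, 6, 68}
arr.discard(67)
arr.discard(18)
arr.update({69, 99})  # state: {3, 6, 68, 69, 99}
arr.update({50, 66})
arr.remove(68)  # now {3, 6, 50, 66, 69, 99}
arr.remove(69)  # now {3, 6, 50, 66, 99}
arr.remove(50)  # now {3, 6, 66, 99}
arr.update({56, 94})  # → {3, 6, 56, 66, 94, 99}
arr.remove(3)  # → {6, 56, 66, 94, 99}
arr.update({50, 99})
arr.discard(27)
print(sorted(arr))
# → [6, 50, 56, 66, 94, 99]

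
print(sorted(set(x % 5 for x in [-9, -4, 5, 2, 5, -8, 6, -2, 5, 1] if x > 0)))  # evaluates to [0, 1, 2]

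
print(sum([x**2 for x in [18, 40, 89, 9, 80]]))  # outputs 16326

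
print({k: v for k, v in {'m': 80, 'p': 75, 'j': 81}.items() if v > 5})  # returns {'m': 80, 'p': 75, 'j': 81}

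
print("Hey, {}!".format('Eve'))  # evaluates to Hey, Eve!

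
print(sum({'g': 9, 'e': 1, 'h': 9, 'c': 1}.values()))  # 20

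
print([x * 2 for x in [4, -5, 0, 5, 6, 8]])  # [8, -10, 0, 10, 12, 16]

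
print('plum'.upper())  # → PLUM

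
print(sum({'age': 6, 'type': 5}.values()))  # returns 11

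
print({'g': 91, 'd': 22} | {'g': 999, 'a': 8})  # {'g': 999, 'd': 22, 'a': 8}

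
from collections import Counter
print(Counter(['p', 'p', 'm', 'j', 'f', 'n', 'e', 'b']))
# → Counter({'p': 2, 'm': 1, 'j': 1, 'f': 1, 'n': 1, 'e': 1, 'b': 1})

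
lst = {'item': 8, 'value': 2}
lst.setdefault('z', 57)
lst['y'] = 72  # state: {'item': 8, 'value': 2, 'z': 57, 'y': 72}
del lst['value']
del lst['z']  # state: {'item': 8, 'y': 72}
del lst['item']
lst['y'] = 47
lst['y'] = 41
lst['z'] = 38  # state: {'y': 41, 'z': 38}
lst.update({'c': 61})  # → {'y': 41, 'z': 38, 'c': 61}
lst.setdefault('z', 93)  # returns 38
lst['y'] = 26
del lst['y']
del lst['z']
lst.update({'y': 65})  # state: {'c': 61, 'y': 65}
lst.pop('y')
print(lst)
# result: {'c': 61}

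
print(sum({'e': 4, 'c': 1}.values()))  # 5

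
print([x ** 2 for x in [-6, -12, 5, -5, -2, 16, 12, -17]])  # [36, 144, 25, 25, 4, 256, 144, 289]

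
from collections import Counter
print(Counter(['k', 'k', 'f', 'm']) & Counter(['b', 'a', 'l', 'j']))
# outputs Counter()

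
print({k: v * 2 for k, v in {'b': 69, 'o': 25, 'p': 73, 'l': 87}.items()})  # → {'b': 138, 'o': 50, 'p': 146, 'l': 174}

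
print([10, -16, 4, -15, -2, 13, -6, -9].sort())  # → None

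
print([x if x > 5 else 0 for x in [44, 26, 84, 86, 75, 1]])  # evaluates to [44, 26, 84, 86, 75, 0]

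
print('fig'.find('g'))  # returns 2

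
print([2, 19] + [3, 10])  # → [2, 19, 3, 10]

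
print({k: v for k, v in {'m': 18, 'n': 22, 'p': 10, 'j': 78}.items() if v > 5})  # {'m': 18, 'n': 22, 'p': 10, 'j': 78}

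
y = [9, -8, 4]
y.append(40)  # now [9, -8, 4, 40]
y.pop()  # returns 40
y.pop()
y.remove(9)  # [-8]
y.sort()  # [-8]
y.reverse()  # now [-8]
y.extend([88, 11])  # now [-8, 88, 11]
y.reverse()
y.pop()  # -8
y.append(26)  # [11, 88, 26]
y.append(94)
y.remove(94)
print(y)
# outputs [11, 88, 26]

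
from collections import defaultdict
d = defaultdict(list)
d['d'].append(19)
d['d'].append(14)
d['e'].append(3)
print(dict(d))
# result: {'d': [19, 14], 'e': [3]}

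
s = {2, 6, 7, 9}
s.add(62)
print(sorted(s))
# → [2, 6, 7, 9, 62]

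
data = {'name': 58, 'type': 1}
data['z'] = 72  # {'name': 58, 'type': 1, 'z': 72}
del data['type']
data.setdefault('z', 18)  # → 72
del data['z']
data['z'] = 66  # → {'name': 58, 'z': 66}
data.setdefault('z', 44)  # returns 66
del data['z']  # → {'name': 58}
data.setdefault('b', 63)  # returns 63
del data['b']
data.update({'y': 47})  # {'name': 58, 'y': 47}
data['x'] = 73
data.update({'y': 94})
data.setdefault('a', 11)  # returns 11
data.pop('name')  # 58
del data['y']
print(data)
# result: {'x': 73, 'a': 11}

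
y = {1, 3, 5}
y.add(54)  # {1, 3, 5, 54}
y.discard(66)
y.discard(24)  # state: {1, 3, 5, 54}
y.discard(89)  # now {1, 3, 5, 54}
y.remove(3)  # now {1, 5, 54}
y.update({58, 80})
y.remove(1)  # {5, 54, 58, 80}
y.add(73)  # {5, 54, 58, 73, 80}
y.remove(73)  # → {5, 54, 58, 80}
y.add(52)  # {5, 52, 54, 58, 80}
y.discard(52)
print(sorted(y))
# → [5, 54, 58, 80]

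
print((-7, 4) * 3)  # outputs (-7, 4, -7, 4, -7, 4)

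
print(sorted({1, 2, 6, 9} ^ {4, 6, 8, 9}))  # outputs [1, 2, 4, 8]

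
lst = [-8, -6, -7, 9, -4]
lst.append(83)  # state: [-8, -6, -7, 9, -4, 83]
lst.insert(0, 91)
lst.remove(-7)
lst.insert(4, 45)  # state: [91, -8, -6, 9, 45, -4, 83]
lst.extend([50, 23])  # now [91, -8, -6, 9, 45, -4, 83, 50, 23]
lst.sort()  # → [-8, -6, -4, 9, 23, 45, 50, 83, 91]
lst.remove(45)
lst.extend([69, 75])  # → [-8, -6, -4, 9, 23, 50, 83, 91, 69, 75]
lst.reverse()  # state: [75, 69, 91, 83, 50, 23, 9, -4, -6, -8]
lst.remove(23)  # [75, 69, 91, 83, 50, 9, -4, -6, -8]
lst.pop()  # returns -8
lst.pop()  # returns -6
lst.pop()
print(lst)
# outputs [75, 69, 91, 83, 50, 9]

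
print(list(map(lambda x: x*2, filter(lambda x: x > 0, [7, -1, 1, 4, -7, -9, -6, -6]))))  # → [14, 2, 8]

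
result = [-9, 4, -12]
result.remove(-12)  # [-9, 4]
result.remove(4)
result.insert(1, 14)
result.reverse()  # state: [14, -9]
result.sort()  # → [-9, 14]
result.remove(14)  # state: [-9]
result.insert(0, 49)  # [49, -9]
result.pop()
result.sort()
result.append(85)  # [49, 85]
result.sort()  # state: [49, 85]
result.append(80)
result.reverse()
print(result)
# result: [80, 85, 49]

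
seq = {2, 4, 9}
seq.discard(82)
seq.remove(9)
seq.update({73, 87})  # {2, 4, 73, 87}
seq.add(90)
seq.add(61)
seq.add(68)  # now {2, 4, 61, 68, 73, 87, 90}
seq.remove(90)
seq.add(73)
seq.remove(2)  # {4, 61, 68, 73, 87}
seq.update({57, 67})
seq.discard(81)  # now {4, 57, 61, 67, 68, 73, 87}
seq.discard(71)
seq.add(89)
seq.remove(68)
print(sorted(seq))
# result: [4, 57, 61, 67, 73, 87, 89]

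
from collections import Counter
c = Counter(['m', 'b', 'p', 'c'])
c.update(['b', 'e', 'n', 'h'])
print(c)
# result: Counter({'b': 2, 'm': 1, 'p': 1, 'c': 1, 'e': 1, 'n': 1, 'h': 1})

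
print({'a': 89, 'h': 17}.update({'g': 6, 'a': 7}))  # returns None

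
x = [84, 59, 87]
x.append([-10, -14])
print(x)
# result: [84, 59, 87, [-10, -14]]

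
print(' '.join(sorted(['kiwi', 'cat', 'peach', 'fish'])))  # cat fish kiwi peach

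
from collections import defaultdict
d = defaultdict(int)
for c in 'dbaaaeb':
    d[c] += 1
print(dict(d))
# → {'d': 1, 'b': 2, 'a': 3, 'e': 1}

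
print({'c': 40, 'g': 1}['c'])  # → 40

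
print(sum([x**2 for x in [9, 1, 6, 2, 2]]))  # 126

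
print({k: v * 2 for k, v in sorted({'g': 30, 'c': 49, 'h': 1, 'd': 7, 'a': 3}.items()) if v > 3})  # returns {'c': 98, 'd': 14, 'g': 60}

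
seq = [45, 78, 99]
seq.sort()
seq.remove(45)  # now [78, 99]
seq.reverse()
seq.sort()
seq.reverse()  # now [99, 78]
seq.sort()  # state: [78, 99]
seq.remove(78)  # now [99]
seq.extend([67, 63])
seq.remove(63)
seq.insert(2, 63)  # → [99, 67, 63]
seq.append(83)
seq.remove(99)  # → [67, 63, 83]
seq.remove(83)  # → [67, 63]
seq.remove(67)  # [63]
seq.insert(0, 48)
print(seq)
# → [48, 63]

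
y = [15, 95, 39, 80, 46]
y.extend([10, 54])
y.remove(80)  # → [15, 95, 39, 46, 10, 54]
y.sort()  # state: [10, 15, 39, 46, 54, 95]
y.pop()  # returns 95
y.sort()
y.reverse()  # [54, 46, 39, 15, 10]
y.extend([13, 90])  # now [54, 46, 39, 15, 10, 13, 90]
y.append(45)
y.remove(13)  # [54, 46, 39, 15, 10, 90, 45]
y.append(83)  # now [54, 46, 39, 15, 10, 90, 45, 83]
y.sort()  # [10, 15, 39, 45, 46, 54, 83, 90]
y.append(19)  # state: [10, 15, 39, 45, 46, 54, 83, 90, 19]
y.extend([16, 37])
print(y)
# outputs [10, 15, 39, 45, 46, 54, 83, 90, 19, 16, 37]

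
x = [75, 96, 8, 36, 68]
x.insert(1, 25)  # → [75, 25, 96, 8, 36, 68]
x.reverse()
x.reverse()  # [75, 25, 96, 8, 36, 68]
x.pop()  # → 68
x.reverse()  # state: [36, 8, 96, 25, 75]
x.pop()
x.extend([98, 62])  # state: [36, 8, 96, 25, 98, 62]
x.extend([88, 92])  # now [36, 8, 96, 25, 98, 62, 88, 92]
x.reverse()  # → [92, 88, 62, 98, 25, 96, 8, 36]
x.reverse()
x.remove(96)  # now [36, 8, 25, 98, 62, 88, 92]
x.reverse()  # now [92, 88, 62, 98, 25, 8, 36]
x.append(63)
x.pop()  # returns 63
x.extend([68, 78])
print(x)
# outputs [92, 88, 62, 98, 25, 8, 36, 68, 78]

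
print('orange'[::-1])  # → egnaro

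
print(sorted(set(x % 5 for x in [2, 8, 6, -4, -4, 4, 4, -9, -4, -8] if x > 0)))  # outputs [1, 2, 3, 4]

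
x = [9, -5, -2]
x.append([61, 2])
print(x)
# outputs [9, -5, -2, [61, 2]]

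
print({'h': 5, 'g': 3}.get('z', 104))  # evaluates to 104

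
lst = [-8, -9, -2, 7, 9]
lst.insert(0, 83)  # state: [83, -8, -9, -2, 7, 9]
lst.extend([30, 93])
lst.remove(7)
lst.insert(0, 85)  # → [85, 83, -8, -9, -2, 9, 30, 93]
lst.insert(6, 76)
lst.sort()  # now [-9, -8, -2, 9, 30, 76, 83, 85, 93]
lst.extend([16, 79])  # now [-9, -8, -2, 9, 30, 76, 83, 85, 93, 16, 79]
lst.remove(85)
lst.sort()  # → [-9, -8, -2, 9, 16, 30, 76, 79, 83, 93]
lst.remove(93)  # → [-9, -8, -2, 9, 16, 30, 76, 79, 83]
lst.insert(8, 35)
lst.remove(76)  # [-9, -8, -2, 9, 16, 30, 79, 35, 83]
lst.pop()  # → 83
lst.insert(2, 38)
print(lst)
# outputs [-9, -8, 38, -2, 9, 16, 30, 79, 35]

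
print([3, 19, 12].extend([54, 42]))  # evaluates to None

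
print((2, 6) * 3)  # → (2, 6, 2, 6, 2, 6)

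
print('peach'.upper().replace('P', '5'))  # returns 5EACH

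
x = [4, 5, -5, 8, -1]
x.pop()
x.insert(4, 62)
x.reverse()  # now [62, 8, -5, 5, 4]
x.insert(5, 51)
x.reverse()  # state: [51, 4, 5, -5, 8, 62]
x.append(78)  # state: [51, 4, 5, -5, 8, 62, 78]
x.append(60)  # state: [51, 4, 5, -5, 8, 62, 78, 60]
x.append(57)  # [51, 4, 5, -5, 8, 62, 78, 60, 57]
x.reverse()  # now [57, 60, 78, 62, 8, -5, 5, 4, 51]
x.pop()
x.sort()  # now [-5, 4, 5, 8, 57, 60, 62, 78]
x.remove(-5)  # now [4, 5, 8, 57, 60, 62, 78]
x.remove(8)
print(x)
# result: [4, 5, 57, 60, 62, 78]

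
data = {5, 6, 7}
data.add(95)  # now {5, 6, 7, 95}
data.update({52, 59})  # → {5, 6, 7, 52, 59, 95}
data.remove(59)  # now {5, 6, 7, 52, 95}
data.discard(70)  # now {5, 6, 7, 52, 95}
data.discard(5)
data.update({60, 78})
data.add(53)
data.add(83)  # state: {6, 7, 52, 53, 60, 78, 83, 95}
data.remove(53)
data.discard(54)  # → {6, 7, 52, 60, 78, 83, 95}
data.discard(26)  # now {6, 7, 52, 60, 78, 83, 95}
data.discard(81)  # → {6, 7, 52, 60, 78, 83, 95}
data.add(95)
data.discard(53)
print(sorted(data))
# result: [6, 7, 52, 60, 78, 83, 95]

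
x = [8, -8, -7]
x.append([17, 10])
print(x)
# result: [8, -8, -7, [17, 10]]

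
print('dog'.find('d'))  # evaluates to 0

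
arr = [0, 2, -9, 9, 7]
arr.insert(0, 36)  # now [36, 0, 2, -9, 9, 7]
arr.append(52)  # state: [36, 0, 2, -9, 9, 7, 52]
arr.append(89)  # [36, 0, 2, -9, 9, 7, 52, 89]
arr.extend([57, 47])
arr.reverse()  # [47, 57, 89, 52, 7, 9, -9, 2, 0, 36]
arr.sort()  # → [-9, 0, 2, 7, 9, 36, 47, 52, 57, 89]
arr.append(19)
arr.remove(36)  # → [-9, 0, 2, 7, 9, 47, 52, 57, 89, 19]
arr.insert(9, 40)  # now [-9, 0, 2, 7, 9, 47, 52, 57, 89, 40, 19]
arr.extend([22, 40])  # [-9, 0, 2, 7, 9, 47, 52, 57, 89, 40, 19, 22, 40]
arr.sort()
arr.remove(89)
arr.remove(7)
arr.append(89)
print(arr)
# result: [-9, 0, 2, 9, 19, 22, 40, 40, 47, 52, 57, 89]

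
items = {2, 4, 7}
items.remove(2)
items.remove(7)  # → {4}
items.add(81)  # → {4, 81}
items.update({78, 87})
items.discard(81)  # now {4, 78, 87}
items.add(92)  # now {4, 78, 87, 92}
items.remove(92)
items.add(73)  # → {4, 73, 78, 87}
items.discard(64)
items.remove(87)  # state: {4, 73, 78}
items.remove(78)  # {4, 73}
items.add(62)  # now {4, 62, 73}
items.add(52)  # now {4, 52, 62, 73}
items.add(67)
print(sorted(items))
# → [4, 52, 62, 67, 73]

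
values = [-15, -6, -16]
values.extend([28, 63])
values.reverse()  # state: [63, 28, -16, -6, -15]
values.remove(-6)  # [63, 28, -16, -15]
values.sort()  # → [-16, -15, 28, 63]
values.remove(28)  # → [-16, -15, 63]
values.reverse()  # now [63, -15, -16]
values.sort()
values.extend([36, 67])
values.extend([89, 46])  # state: [-16, -15, 63, 36, 67, 89, 46]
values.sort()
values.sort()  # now [-16, -15, 36, 46, 63, 67, 89]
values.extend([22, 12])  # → [-16, -15, 36, 46, 63, 67, 89, 22, 12]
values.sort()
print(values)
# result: [-16, -15, 12, 22, 36, 46, 63, 67, 89]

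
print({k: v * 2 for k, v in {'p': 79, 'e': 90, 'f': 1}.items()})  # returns {'p': 158, 'e': 180, 'f': 2}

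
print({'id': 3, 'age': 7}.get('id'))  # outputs 3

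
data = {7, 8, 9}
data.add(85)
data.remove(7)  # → {8, 9, 85}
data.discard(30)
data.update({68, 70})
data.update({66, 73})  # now {8, 9, 66, 68, 70, 73, 85}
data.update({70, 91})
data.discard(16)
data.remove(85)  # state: {8, 9, 66, 68, 70, 73, 91}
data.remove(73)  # {8, 9, 66, 68, 70, 91}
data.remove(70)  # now {8, 9, 66, 68, 91}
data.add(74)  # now {8, 9, 66, 68, 74, 91}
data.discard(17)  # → {8, 9, 66, 68, 74, 91}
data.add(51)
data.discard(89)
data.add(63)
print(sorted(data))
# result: [8, 9, 51, 63, 66, 68, 74, 91]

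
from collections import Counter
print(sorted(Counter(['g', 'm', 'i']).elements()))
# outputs ['g', 'i', 'm']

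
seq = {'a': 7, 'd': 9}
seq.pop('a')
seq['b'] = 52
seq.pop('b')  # 52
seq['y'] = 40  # {'d': 9, 'y': 40}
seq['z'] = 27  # {'d': 9, 'y': 40, 'z': 27}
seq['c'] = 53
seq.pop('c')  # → 53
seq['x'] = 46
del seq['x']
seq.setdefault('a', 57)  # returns 57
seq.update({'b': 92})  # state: {'d': 9, 'y': 40, 'z': 27, 'a': 57, 'b': 92}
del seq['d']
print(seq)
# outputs {'y': 40, 'z': 27, 'a': 57, 'b': 92}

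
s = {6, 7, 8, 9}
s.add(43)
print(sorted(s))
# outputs [6, 7, 8, 9, 43]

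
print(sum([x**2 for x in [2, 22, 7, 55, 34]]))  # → 4718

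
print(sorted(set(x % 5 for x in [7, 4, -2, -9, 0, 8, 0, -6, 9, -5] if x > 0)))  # [2, 3, 4]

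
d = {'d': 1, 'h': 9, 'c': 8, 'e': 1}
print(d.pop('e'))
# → 1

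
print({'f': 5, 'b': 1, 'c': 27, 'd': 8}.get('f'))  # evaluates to 5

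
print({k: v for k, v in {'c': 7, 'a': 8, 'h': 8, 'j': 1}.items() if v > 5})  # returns {'c': 7, 'a': 8, 'h': 8}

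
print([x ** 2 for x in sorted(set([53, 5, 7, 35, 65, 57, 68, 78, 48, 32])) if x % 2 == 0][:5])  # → [1024, 2304, 4624, 6084]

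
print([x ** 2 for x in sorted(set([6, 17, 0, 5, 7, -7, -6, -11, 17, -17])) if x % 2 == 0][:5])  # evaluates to [36, 0, 36]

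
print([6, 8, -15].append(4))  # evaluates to None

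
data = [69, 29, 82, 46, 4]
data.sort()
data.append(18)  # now [4, 29, 46, 69, 82, 18]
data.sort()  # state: [4, 18, 29, 46, 69, 82]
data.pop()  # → 82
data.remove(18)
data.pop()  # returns 69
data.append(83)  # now [4, 29, 46, 83]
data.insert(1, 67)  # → [4, 67, 29, 46, 83]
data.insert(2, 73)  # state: [4, 67, 73, 29, 46, 83]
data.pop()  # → 83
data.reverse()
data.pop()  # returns 4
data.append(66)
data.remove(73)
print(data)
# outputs [46, 29, 67, 66]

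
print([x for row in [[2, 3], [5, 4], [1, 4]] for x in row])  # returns [2, 3, 5, 4, 1, 4]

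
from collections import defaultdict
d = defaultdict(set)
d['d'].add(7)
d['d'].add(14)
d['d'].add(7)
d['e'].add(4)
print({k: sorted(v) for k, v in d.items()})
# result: {'d': [7, 14], 'e': [4]}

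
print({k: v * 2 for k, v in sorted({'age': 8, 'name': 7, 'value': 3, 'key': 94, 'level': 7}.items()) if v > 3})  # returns {'age': 16, 'key': 188, 'level': 14, 'name': 14}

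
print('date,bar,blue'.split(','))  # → ['date', 'bar', 'blue']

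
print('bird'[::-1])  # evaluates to drib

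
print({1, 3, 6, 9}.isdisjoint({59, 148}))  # True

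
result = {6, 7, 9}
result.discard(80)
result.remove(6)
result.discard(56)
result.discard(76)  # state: {7, 9}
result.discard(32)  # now {7, 9}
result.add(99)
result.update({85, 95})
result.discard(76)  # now {7, 9, 85, 95, 99}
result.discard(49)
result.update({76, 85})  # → {7, 9, 76, 85, 95, 99}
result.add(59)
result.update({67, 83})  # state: {7, 9, 59, 67, 76, 83, 85, 95, 99}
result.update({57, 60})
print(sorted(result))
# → [7, 9, 57, 59, 60, 67, 76, 83, 85, 95, 99]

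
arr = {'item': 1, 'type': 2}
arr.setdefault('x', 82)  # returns 82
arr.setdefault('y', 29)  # 29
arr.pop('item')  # 1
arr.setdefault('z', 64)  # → 64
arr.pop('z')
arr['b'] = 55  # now {'type': 2, 'x': 82, 'y': 29, 'b': 55}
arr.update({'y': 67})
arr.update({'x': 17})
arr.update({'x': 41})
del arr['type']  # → {'x': 41, 'y': 67, 'b': 55}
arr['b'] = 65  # {'x': 41, 'y': 67, 'b': 65}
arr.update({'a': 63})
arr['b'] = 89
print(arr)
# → {'x': 41, 'y': 67, 'b': 89, 'a': 63}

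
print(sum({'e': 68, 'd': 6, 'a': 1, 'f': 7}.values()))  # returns 82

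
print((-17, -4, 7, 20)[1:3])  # (-4, 7)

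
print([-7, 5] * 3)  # [-7, 5, -7, 5, -7, 5]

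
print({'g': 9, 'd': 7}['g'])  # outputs 9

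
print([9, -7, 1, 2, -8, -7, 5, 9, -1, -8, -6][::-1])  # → [-6, -8, -1, 9, 5, -7, -8, 2, 1, -7, 9]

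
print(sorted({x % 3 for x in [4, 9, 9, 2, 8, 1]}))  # [0, 1, 2]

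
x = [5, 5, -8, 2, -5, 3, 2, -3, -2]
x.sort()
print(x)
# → [-8, -5, -3, -2, 2, 2, 3, 5, 5]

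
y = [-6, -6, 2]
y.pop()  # 2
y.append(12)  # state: [-6, -6, 12]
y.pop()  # 12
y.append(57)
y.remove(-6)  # [-6, 57]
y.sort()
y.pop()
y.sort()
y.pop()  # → -6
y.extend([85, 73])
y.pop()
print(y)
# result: [85]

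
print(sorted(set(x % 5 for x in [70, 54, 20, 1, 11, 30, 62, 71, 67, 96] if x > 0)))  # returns [0, 1, 2, 4]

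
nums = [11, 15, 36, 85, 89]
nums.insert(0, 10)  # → [10, 11, 15, 36, 85, 89]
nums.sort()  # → [10, 11, 15, 36, 85, 89]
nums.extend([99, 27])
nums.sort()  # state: [10, 11, 15, 27, 36, 85, 89, 99]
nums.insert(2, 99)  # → [10, 11, 99, 15, 27, 36, 85, 89, 99]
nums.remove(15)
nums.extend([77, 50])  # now [10, 11, 99, 27, 36, 85, 89, 99, 77, 50]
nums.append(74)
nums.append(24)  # [10, 11, 99, 27, 36, 85, 89, 99, 77, 50, 74, 24]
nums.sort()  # [10, 11, 24, 27, 36, 50, 74, 77, 85, 89, 99, 99]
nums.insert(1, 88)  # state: [10, 88, 11, 24, 27, 36, 50, 74, 77, 85, 89, 99, 99]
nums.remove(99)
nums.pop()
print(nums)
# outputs [10, 88, 11, 24, 27, 36, 50, 74, 77, 85, 89]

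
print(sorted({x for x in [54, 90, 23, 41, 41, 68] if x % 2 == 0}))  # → [54, 68, 90]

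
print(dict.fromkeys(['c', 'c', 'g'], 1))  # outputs {'c': 1, 'g': 1}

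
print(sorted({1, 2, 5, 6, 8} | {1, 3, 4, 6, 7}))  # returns [1, 2, 3, 4, 5, 6, 7, 8]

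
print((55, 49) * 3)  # (55, 49, 55, 49, 55, 49)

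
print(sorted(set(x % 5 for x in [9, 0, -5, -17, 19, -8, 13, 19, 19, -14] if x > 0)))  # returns [3, 4]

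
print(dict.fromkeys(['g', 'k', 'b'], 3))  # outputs {'g': 3, 'k': 3, 'b': 3}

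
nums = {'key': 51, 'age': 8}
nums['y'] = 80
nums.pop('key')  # 51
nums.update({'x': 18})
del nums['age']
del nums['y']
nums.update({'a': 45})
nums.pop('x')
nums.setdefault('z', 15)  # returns 15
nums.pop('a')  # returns 45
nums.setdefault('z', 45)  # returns 15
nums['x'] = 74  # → {'z': 15, 'x': 74}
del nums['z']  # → {'x': 74}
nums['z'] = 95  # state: {'x': 74, 'z': 95}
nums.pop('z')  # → 95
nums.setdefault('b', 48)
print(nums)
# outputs {'x': 74, 'b': 48}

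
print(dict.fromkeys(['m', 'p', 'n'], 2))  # {'m': 2, 'p': 2, 'n': 2}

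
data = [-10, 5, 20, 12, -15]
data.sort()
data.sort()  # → [-15, -10, 5, 12, 20]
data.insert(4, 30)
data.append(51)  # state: [-15, -10, 5, 12, 30, 20, 51]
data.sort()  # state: [-15, -10, 5, 12, 20, 30, 51]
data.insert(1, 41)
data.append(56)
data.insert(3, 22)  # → [-15, 41, -10, 22, 5, 12, 20, 30, 51, 56]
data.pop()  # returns 56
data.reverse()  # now [51, 30, 20, 12, 5, 22, -10, 41, -15]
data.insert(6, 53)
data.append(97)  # [51, 30, 20, 12, 5, 22, 53, -10, 41, -15, 97]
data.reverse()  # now [97, -15, 41, -10, 53, 22, 5, 12, 20, 30, 51]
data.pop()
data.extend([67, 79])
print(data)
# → [97, -15, 41, -10, 53, 22, 5, 12, 20, 30, 67, 79]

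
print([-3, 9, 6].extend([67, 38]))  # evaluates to None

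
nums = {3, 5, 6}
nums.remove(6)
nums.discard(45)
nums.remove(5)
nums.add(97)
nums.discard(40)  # {3, 97}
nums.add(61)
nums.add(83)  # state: {3, 61, 83, 97}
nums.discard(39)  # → {3, 61, 83, 97}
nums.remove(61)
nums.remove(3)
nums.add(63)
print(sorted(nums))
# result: [63, 83, 97]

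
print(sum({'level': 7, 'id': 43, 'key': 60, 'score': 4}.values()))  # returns 114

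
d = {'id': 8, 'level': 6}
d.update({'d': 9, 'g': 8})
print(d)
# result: {'id': 8, 'level': 6, 'd': 9, 'g': 8}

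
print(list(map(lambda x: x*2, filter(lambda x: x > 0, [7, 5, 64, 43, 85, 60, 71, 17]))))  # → [14, 10, 128, 86, 170, 120, 142, 34]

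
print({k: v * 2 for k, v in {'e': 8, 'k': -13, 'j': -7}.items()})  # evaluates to {'e': 16, 'k': -26, 'j': -14}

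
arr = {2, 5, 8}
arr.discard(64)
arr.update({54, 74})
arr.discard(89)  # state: {2, 5, 8, 54, 74}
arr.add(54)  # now {2, 5, 8, 54, 74}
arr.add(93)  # {2, 5, 8, 54, 74, 93}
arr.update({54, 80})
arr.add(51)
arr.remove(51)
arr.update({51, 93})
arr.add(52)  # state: {2, 5, 8, 51, 52, 54, 74, 80, 93}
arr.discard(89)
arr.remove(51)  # {2, 5, 8, 52, 54, 74, 80, 93}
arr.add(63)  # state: {2, 5, 8, 52, 54, 63, 74, 80, 93}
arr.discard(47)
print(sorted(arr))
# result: [2, 5, 8, 52, 54, 63, 74, 80, 93]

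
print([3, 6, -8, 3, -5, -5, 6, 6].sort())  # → None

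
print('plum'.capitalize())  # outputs Plum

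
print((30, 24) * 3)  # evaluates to (30, 24, 30, 24, 30, 24)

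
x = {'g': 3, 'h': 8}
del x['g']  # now {'h': 8}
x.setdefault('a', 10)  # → 10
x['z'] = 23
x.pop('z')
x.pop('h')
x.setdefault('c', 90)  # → 90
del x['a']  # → {'c': 90}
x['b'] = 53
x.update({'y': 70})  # {'c': 90, 'b': 53, 'y': 70}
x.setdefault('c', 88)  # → 90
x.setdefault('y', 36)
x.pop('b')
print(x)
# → {'c': 90, 'y': 70}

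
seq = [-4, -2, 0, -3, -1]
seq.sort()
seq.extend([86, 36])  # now [-4, -3, -2, -1, 0, 86, 36]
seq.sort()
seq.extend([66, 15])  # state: [-4, -3, -2, -1, 0, 36, 86, 66, 15]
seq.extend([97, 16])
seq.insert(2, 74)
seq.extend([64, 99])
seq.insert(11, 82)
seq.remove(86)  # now [-4, -3, 74, -2, -1, 0, 36, 66, 15, 97, 82, 16, 64, 99]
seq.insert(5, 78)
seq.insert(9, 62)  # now [-4, -3, 74, -2, -1, 78, 0, 36, 66, 62, 15, 97, 82, 16, 64, 99]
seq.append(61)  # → [-4, -3, 74, -2, -1, 78, 0, 36, 66, 62, 15, 97, 82, 16, 64, 99, 61]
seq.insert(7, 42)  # [-4, -3, 74, -2, -1, 78, 0, 42, 36, 66, 62, 15, 97, 82, 16, 64, 99, 61]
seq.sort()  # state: [-4, -3, -2, -1, 0, 15, 16, 36, 42, 61, 62, 64, 66, 74, 78, 82, 97, 99]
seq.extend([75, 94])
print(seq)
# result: [-4, -3, -2, -1, 0, 15, 16, 36, 42, 61, 62, 64, 66, 74, 78, 82, 97, 99, 75, 94]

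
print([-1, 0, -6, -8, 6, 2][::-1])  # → [2, 6, -8, -6, 0, -1]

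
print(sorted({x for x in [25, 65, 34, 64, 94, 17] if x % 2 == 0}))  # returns [34, 64, 94]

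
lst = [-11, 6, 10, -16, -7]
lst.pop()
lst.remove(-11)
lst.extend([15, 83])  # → [6, 10, -16, 15, 83]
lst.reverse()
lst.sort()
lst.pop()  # 83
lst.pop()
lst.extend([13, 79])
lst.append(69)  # [-16, 6, 10, 13, 79, 69]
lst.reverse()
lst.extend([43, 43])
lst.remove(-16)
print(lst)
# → [69, 79, 13, 10, 6, 43, 43]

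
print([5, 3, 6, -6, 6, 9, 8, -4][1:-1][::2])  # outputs [3, -6, 9]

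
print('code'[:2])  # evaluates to co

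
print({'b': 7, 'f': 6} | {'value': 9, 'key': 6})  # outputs {'b': 7, 'f': 6, 'value': 9, 'key': 6}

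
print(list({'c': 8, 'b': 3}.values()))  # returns [8, 3]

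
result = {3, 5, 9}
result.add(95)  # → {3, 5, 9, 95}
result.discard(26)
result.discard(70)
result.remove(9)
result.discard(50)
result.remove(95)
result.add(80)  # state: {3, 5, 80}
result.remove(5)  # {3, 80}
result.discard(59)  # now {3, 80}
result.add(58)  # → {3, 58, 80}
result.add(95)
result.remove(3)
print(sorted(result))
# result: [58, 80, 95]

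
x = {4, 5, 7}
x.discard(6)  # {4, 5, 7}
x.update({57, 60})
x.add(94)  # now {4, 5, 7, 57, 60, 94}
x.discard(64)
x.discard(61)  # {4, 5, 7, 57, 60, 94}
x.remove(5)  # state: {4, 7, 57, 60, 94}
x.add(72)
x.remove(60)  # {4, 7, 57, 72, 94}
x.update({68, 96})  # {4, 7, 57, 68, 72, 94, 96}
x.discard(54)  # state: {4, 7, 57, 68, 72, 94, 96}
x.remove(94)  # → {4, 7, 57, 68, 72, 96}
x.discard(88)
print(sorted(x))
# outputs [4, 7, 57, 68, 72, 96]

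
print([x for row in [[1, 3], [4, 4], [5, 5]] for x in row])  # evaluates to [1, 3, 4, 4, 5, 5]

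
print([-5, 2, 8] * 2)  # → [-5, 2, 8, -5, 2, 8]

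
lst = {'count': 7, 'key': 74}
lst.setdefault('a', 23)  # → 23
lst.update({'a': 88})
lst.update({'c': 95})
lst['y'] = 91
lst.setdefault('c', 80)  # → 95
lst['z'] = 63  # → {'count': 7, 'key': 74, 'a': 88, 'c': 95, 'y': 91, 'z': 63}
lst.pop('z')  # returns 63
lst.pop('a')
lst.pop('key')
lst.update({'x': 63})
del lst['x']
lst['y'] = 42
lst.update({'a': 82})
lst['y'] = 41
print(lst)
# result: {'count': 7, 'c': 95, 'y': 41, 'a': 82}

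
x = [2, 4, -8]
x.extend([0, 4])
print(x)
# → [2, 4, -8, 0, 4]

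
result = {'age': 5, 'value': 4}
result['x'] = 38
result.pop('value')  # 4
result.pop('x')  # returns 38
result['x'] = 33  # {'age': 5, 'x': 33}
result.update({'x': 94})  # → {'age': 5, 'x': 94}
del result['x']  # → {'age': 5}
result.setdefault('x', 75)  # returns 75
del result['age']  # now {'x': 75}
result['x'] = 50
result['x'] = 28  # {'x': 28}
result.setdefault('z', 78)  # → 78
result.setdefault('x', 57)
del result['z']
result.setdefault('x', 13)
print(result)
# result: {'x': 28}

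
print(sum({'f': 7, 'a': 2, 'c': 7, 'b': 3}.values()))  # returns 19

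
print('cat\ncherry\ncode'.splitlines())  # ['cat', 'cherry', 'code']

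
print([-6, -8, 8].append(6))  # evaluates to None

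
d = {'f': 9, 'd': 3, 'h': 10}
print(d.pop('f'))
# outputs 9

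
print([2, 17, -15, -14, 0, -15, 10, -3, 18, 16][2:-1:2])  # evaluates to [-15, 0, 10, 18]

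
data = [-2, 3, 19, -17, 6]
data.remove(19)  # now [-2, 3, -17, 6]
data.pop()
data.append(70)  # [-2, 3, -17, 70]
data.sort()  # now [-17, -2, 3, 70]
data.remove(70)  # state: [-17, -2, 3]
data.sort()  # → [-17, -2, 3]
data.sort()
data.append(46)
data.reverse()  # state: [46, 3, -2, -17]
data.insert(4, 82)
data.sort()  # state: [-17, -2, 3, 46, 82]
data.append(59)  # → [-17, -2, 3, 46, 82, 59]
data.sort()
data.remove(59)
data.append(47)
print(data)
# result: [-17, -2, 3, 46, 82, 47]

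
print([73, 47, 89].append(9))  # None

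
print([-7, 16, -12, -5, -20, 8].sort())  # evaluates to None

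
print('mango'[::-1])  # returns ognam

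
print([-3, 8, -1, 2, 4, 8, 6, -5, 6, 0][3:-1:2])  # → [2, 8, -5]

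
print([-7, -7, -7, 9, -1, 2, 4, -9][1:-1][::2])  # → [-7, 9, 2]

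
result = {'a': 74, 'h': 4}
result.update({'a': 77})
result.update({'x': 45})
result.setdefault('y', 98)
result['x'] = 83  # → {'a': 77, 'h': 4, 'x': 83, 'y': 98}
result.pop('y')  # 98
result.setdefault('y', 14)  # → 14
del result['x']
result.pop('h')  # 4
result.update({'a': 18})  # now {'a': 18, 'y': 14}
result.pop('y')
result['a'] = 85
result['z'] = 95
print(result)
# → {'a': 85, 'z': 95}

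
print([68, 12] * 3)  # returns [68, 12, 68, 12, 68, 12]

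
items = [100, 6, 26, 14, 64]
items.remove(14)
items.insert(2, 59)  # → [100, 6, 59, 26, 64]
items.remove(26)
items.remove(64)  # [100, 6, 59]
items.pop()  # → 59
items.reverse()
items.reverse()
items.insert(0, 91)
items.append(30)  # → [91, 100, 6, 30]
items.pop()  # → 30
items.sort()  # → [6, 91, 100]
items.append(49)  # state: [6, 91, 100, 49]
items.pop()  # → 49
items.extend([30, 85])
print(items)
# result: [6, 91, 100, 30, 85]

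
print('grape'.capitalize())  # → Grape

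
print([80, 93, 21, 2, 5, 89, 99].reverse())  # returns None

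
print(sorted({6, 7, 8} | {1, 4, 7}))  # [1, 4, 6, 7, 8]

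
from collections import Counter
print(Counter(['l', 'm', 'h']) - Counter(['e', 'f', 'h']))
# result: Counter({'l': 1, 'm': 1})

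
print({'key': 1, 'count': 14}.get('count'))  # 14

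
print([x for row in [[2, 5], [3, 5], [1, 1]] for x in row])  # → [2, 5, 3, 5, 1, 1]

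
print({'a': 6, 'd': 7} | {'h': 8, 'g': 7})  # {'a': 6, 'd': 7, 'h': 8, 'g': 7}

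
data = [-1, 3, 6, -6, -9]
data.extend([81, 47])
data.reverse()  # [47, 81, -9, -6, 6, 3, -1]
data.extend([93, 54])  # [47, 81, -9, -6, 6, 3, -1, 93, 54]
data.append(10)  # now [47, 81, -9, -6, 6, 3, -1, 93, 54, 10]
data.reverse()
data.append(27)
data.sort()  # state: [-9, -6, -1, 3, 6, 10, 27, 47, 54, 81, 93]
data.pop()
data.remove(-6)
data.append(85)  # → [-9, -1, 3, 6, 10, 27, 47, 54, 81, 85]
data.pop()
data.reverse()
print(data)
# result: [81, 54, 47, 27, 10, 6, 3, -1, -9]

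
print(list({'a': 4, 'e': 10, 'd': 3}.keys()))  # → ['a', 'e', 'd']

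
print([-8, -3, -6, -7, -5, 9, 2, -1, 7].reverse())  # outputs None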